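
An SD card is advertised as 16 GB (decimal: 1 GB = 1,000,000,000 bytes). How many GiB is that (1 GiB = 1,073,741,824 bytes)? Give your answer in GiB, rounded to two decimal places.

16 GB = 16 × 10^9 bytes = 16,000,000,000 bytes
1 GiB = 1,073,741,824 bytes
16,000,000,000 / 1,073,741,824 = 14.90 GiB

14.90 GiB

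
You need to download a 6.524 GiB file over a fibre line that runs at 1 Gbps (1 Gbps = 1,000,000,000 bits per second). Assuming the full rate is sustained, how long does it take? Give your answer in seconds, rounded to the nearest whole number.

6.524 GiB = 7,005,091,659.776 bytes = 56,040,733,278.208 bits
1 Gbps = 1,000,000,000 bits/s
time = 56,040,733,278.208 / 1,000,000,000 = 56 s

56 seconds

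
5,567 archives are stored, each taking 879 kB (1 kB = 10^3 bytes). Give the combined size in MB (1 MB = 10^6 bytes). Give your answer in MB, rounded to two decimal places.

Total = 5,567 × 879 kB = 4,893,393 kB
= 4,893,393 × 1,000 bytes = 4,893,393,000 bytes
1 MB = 1,000,000 bytes
4,893,393,000 / 1,000,000 = 4,893.39 MB

4,893.39 MB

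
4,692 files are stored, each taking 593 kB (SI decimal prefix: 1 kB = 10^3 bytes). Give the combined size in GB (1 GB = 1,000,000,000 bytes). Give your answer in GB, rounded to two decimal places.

2.78 GB

Total = 4,692 × 593 kB = 2,782,356 kB
= 2,782,356 × 1,000 bytes = 2,782,356,000 bytes
1 GB = 1,000,000,000 bytes
2,782,356,000 / 1,000,000,000 = 2.78 GB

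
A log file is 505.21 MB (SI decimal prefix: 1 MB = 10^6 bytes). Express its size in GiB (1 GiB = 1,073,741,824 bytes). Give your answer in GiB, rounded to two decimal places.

505.21 MB × 1,000,000 bytes/MB = 505,210,000 bytes
1 GiB = 1,073,741,824 bytes
505,210,000 / 1,073,741,824 = 0.47 GiB

0.47 GiB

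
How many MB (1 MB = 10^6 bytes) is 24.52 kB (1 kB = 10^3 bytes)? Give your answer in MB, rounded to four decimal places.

24.52 kB × 1,000 bytes/kB = 24,520 bytes
1 MB = 1,000,000 bytes
24,520 / 1,000,000 = 0.0245 MB

0.0245 MB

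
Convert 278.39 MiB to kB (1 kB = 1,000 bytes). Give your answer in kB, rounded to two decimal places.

291,913.07 kB

278.39 MiB = 278.39 × 2^20 bytes = 291,913,072.64 bytes
1 kB = 10^3 bytes = 1,000 bytes
291,913,072.64 / 1,000 = 291,913.07 kB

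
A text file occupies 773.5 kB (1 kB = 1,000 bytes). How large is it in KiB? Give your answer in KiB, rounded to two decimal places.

755.37 KiB

773.5 kB = 773.5 × 10^3 bytes = 773,500 bytes
1 KiB = 1,024 bytes
773,500 / 1,024 = 755.37 KiB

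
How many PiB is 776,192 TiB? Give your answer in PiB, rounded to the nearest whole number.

776,192 TiB = 776,192 × 2^40 bytes = 853,432,129,386,708,992 bytes
1 PiB = 2^50 bytes = 1,125,899,906,842,624 bytes
853,432,129,386,708,992 / 1,125,899,906,842,624 = 758 PiB

758 PiB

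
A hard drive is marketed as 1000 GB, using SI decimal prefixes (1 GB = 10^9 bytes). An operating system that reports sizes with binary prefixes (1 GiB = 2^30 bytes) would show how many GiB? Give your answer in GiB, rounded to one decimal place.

1000 GB = 1000 × 10^9 bytes = 1,000,000,000,000 bytes
1 GiB = 1,073,741,824 bytes
1,000,000,000,000 / 1,073,741,824 = 931.3 GiB

931.3 GiB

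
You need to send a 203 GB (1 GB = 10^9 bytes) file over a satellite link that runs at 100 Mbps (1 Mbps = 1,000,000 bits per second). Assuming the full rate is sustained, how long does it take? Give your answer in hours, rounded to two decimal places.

203 GB = 203,000,000,000 bytes = 1,624,000,000,000 bits
100 Mbps = 100,000,000 bits/s
time = 1,624,000,000,000 / 100,000,000 = 16,240.0000 s
16,240.0000 s / 3600 = 4.51 hours

4.51 hours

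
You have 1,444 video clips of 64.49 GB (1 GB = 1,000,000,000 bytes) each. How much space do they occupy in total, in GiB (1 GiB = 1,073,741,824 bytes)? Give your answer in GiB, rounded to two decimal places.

Total = 1,444 × 64.49 GB = 93123.56 GB
= 93123.56 × 1,000,000,000 bytes = 93,123,560,000,000 bytes
1 GiB = 1,073,741,824 bytes
93,123,560,000,000 / 1,073,741,824 = 86,728.07 GiB

86,728.07 GiB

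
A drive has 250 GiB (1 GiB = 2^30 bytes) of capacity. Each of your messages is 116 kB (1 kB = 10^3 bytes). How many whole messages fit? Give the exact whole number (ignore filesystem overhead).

Capacity: 250 GiB = 268,435,456,000 bytes
Per item: 116 kB = 116,000 bytes
⌊268,435,456,000 / 116,000⌋ = 2,314,098

2,314,098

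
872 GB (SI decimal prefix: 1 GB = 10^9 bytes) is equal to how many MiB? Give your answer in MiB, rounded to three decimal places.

831,604.004 MiB

872 GB = 872 × 10^9 bytes = 872,000,000,000 bytes
1 MiB = 2^20 bytes = 1,048,576 bytes
872,000,000,000 / 1,048,576 = 831,604.004 MiB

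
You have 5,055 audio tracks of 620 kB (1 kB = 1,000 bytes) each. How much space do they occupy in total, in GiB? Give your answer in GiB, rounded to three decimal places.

Total = 5,055 × 620 kB = 3,134,100 kB
= 3,134,100 × 1,000 bytes = 3,134,100,000 bytes
1 GiB = 1,073,741,824 bytes
3,134,100,000 / 1,073,741,824 = 2.919 GiB

2.919 GiB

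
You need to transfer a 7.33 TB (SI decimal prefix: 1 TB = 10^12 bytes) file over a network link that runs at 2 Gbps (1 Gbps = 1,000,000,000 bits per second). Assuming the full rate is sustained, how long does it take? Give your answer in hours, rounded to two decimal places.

8.14 hours

7.33 TB = 7,330,000,000,000 bytes = 58,640,000,000,000 bits
2 Gbps = 2,000,000,000 bits/s
time = 58,640,000,000,000 / 2,000,000,000 = 29,320.0000 s
29,320.0000 s / 3600 = 8.14 hours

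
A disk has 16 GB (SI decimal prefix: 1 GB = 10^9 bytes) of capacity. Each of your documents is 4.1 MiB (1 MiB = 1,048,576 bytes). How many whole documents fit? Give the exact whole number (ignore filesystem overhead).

Capacity: 16 GB = 16,000,000,000 bytes
Per item: 4.1 MiB = 4,299,161.6 bytes
⌊16,000,000,000 / 4,299,161.6⌋ = 3,721

3,721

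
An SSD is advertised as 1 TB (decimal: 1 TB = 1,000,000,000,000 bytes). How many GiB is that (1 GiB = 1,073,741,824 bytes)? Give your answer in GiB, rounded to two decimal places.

931.32 GiB

1 TB = 1 × 10^12 bytes = 1,000,000,000,000 bytes
1 GiB = 1,073,741,824 bytes
1,000,000,000,000 / 1,073,741,824 = 931.32 GiB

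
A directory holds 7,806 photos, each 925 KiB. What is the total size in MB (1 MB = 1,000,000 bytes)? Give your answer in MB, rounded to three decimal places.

Total = 7,806 × 925 KiB = 7,220,550 KiB
= 7,220,550 × 1,024 bytes = 7,393,843,200 bytes
1 MB = 1,000,000 bytes
7,393,843,200 / 1,000,000 = 7,393.843 MB

7,393.843 MB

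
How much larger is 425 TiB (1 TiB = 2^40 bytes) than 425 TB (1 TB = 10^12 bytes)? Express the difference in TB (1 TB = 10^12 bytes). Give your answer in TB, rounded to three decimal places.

425 TiB = 425 × 1,099,511,627,776 = 467,292,441,804,800 bytes
425 TB = 425 × 1,000,000,000,000 = 425,000,000,000,000 bytes
difference = 42,292,441,804,800 bytes
42,292,441,804,800 / 1,000,000,000,000 = 42.292 TB

42.292 TB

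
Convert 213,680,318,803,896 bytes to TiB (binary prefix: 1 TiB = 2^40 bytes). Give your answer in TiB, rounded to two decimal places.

213,680,318,803,896 bytes given.
1 TiB = 1,099,511,627,776 bytes
213,680,318,803,896 / 1,099,511,627,776 = 194.34 TiB

194.34 TiB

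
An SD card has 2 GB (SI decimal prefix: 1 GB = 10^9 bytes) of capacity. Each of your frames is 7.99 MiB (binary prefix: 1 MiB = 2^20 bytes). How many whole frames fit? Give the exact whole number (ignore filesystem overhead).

Capacity: 2 GB = 2,000,000,000 bytes
Per item: 7.99 MiB = 8,378,122.24 bytes
⌊2,000,000,000 / 8,378,122.24⌋ = 238

238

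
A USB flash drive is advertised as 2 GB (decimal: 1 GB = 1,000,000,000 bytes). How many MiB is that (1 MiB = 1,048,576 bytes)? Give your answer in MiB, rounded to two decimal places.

1,907.35 MiB

2 GB × 1,000,000,000 bytes/GB = 2,000,000,000 bytes
1 MiB = 1,048,576 bytes
2,000,000,000 / 1,048,576 = 1,907.35 MiB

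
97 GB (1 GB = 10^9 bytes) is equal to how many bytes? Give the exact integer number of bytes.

97,000,000,000 bytes

97 × 1,000,000,000 = 97,000,000,000 bytes  (1 GB = 10^9 bytes)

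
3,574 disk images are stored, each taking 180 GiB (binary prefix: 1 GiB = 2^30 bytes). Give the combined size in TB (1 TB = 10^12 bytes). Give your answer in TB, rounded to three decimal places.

690.760 TB

Total = 3,574 × 180 GiB = 643,320 GiB
= 643,320 × 1,073,741,824 bytes = 690,759,590,215,680 bytes
1 TB = 1,000,000,000,000 bytes
690,759,590,215,680 / 1,000,000,000,000 = 690.760 TB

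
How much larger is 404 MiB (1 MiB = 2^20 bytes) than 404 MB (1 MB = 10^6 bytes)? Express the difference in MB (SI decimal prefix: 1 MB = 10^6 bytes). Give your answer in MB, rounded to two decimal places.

19.62 MB

404 MiB = 404 × 1,048,576 = 423,624,704 bytes
404 MB = 404 × 1,000,000 = 404,000,000 bytes
difference = 19,624,704 bytes
19,624,704 / 1,000,000 = 19.62 MB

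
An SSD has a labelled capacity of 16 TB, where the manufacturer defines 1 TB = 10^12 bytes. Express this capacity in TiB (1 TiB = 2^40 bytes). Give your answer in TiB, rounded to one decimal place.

14.6 TiB

16 TB = 16 × 10^12 bytes = 16,000,000,000,000 bytes
1 TiB = 1,099,511,627,776 bytes
16,000,000,000,000 / 1,099,511,627,776 = 14.6 TiB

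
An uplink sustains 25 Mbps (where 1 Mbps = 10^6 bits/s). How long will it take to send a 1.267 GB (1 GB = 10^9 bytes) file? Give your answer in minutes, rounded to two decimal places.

6.76 minutes

1.267 GB = 1,267,000,000 bytes = 10,136,000,000 bits
25 Mbps = 25,000,000 bits/s
time = 10,136,000,000 / 25,000,000 = 405.440 s
405.440 s / 60 = 6.76 minutes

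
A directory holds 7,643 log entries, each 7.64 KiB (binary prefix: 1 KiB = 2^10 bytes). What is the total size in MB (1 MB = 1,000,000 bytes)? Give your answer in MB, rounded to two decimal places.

Total = 7,643 × 7.64 KiB = 58392.52 KiB
= 58392.52 × 1,024 bytes = 59,793,940.48 bytes
1 MB = 1,000,000 bytes
59,793,940.48 / 1,000,000 = 59.79 MB

59.79 MB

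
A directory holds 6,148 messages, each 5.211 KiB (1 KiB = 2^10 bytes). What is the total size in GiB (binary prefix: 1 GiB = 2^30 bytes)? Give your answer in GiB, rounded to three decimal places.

Total = 6,148 × 5.211 KiB = 32037.228 KiB
= 32037.228 × 1,024 bytes = 32,806,121.472 bytes
1 GiB = 1,073,741,824 bytes
32,806,121.472 / 1,073,741,824 = 0.031 GiB

0.031 GiB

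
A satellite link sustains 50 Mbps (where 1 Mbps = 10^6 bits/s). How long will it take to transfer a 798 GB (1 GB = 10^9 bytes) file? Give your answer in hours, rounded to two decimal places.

798 GB = 798,000,000,000 bytes = 6,384,000,000,000 bits
50 Mbps = 50,000,000 bits/s
time = 6,384,000,000,000 / 50,000,000 = 127,680.0000 s
127,680.0000 s / 3600 = 35.47 hours

35.47 hours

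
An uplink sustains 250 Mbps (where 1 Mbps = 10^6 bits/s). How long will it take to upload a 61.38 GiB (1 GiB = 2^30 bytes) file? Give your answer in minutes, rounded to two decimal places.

61.38 GiB = 65,906,273,157.12 bytes = 527,250,185,256.96 bits
250 Mbps = 250,000,000 bits/s
time = 527,250,185,256.96 / 250,000,000 = 2,109.001 s
2,109.001 s / 60 = 35.15 minutes

35.15 minutes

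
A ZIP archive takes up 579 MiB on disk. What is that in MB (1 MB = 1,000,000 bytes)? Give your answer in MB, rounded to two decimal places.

579 MiB × 1,048,576 bytes/MiB = 607,125,504 bytes
1 MB = 1,000,000 bytes
607,125,504 / 1,000,000 = 607.13 MB

607.13 MB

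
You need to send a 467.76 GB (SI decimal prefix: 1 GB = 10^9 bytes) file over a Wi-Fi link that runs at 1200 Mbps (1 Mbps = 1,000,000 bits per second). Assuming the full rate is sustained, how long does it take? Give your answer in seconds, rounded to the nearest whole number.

467.76 GB = 467,760,000,000 bytes = 3,742,080,000,000 bits
1200 Mbps = 1,200,000,000 bits/s
time = 3,742,080,000,000 / 1,200,000,000 = 3,118 s

3,118 seconds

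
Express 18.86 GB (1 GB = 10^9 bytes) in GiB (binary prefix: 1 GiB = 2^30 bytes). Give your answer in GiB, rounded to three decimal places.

18.86 GB = 18.86 × 10^9 bytes = 18,860,000,000 bytes
1 GiB = 2^30 bytes = 1,073,741,824 bytes
18,860,000,000 / 1,073,741,824 = 17.565 GiB

17.565 GiB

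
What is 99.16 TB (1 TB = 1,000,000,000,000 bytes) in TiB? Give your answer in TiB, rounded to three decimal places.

99.16 TB × 1,000,000,000,000 bytes/TB = 99,160,000,000,000 bytes
1 TiB = 2^40 bytes = 1,099,511,627,776 bytes
99,160,000,000,000 / 1,099,511,627,776 = 90.185 TiB

90.185 TiB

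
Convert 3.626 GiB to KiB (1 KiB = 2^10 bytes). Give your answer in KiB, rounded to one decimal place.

3,802,136.6 KiB

3.626 GiB = 3.626 × 2^30 bytes = 3,893,387,853.824 bytes
1 KiB = 2^10 bytes = 1,024 bytes
3,893,387,853.824 / 1,024 = 3,802,136.6 KiB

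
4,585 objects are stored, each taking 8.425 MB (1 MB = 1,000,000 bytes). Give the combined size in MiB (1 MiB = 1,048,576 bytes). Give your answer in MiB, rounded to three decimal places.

36,839.128 MiB

Total = 4,585 × 8.425 MB = 38628.625 MB
= 38628.625 × 1,000,000 bytes = 38,628,625,000 bytes
1 MiB = 1,048,576 bytes
38,628,625,000 / 1,048,576 = 36,839.128 MiB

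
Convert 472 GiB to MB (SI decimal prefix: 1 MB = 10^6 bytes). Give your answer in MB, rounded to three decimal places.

506,806.141 MB

472 GiB = 472 × 2^30 bytes = 506,806,140,928 bytes
1 MB = 10^6 bytes = 1,000,000 bytes
506,806,140,928 / 1,000,000 = 506,806.141 MB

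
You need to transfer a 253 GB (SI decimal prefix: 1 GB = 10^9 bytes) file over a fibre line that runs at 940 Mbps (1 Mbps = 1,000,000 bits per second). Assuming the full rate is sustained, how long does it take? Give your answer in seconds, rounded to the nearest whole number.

253 GB = 253,000,000,000 bytes = 2,024,000,000,000 bits
940 Mbps = 940,000,000 bits/s
time = 2,024,000,000,000 / 940,000,000 = 2,153 s

2,153 seconds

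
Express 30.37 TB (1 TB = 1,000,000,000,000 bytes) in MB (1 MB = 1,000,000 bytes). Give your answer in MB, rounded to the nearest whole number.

30,370,000 MB

30.37 TB × 1,000,000,000,000 bytes/TB = 30,370,000,000,000 bytes
1 MB = 10^6 bytes = 1,000,000 bytes
30,370,000,000,000 / 1,000,000 = 30,370,000 MB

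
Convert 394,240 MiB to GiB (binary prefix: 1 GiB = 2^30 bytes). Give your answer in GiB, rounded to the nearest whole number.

385 GiB

394,240 MiB = 394,240 × 2^20 bytes = 413,390,602,240 bytes
1 GiB = 1,073,741,824 bytes
413,390,602,240 / 1,073,741,824 = 385 GiB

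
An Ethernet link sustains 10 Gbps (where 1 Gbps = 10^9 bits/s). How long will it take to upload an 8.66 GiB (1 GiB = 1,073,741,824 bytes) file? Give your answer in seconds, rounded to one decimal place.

8.66 GiB = 9,298,604,195.84 bytes = 74,388,833,566.72 bits
10 Gbps = 10,000,000,000 bits/s
time = 74,388,833,566.72 / 10,000,000,000 = 7.4 s

7.4 seconds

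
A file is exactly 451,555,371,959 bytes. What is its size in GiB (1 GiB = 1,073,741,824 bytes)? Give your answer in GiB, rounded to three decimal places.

451,555,371,959 bytes given.
1 GiB = 1,073,741,824 bytes
451,555,371,959 / 1,073,741,824 = 420.544 GiB

420.544 GiB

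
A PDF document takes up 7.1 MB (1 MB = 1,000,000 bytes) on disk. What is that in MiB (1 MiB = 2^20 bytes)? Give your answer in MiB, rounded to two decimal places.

7.1 MB = 7.1 × 10^6 bytes = 7,100,000 bytes
1 MiB = 1,048,576 bytes
7,100,000 / 1,048,576 = 6.77 MiB

6.77 MiB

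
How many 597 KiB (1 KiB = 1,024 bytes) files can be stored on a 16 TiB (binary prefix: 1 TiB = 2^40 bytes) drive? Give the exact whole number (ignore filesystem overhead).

Capacity: 16 TiB = 17,592,186,044,416 bytes
Per item: 597 KiB = 611,328 bytes
⌊17,592,186,044,416 / 611,328⌋ = 28,777,000

28,777,000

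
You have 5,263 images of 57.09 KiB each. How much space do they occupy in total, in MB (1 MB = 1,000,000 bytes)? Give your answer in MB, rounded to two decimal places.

Total = 5,263 × 57.09 KiB = 300464.67 KiB
= 300464.67 × 1,024 bytes = 307,675,822.08 bytes
1 MB = 1,000,000 bytes
307,675,822.08 / 1,000,000 = 307.68 MB

307.68 MB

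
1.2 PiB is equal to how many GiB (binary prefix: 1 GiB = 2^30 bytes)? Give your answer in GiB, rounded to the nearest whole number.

1.2 PiB × 1,125,899,906,842,624 bytes/PiB = 1,351,079,888,211,148.8 bytes
1 GiB = 2^30 bytes = 1,073,741,824 bytes
1,351,079,888,211,148.8 / 1,073,741,824 = 1,258,291 GiB

1,258,291 GiB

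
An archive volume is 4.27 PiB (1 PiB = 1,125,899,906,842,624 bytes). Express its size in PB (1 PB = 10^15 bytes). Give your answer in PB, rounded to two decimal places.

4.27 PiB = 4.27 × 2^50 bytes = 4,807,592,602,218,004.48 bytes
1 PB = 10^15 bytes = 1,000,000,000,000,000 bytes
4,807,592,602,218,004.48 / 1,000,000,000,000,000 = 4.81 PB

4.81 PB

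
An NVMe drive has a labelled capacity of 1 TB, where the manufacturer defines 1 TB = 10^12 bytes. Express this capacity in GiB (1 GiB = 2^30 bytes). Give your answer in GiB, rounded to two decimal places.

1 TB = 1 × 10^12 bytes = 1,000,000,000,000 bytes
1 GiB = 1,073,741,824 bytes
1,000,000,000,000 / 1,073,741,824 = 931.32 GiB

931.32 GiB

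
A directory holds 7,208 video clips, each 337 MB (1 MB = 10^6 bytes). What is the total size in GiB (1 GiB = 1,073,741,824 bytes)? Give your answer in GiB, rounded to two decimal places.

Total = 7,208 × 337 MB = 2,429,096 MB
= 2,429,096 × 1,000,000 bytes = 2,429,096,000,000 bytes
1 GiB = 1,073,741,824 bytes
2,429,096,000,000 / 1,073,741,824 = 2,262.27 GiB

2,262.27 GiB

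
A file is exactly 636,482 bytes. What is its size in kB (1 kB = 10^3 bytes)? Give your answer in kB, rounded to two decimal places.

636.48 kB

636,482 bytes given.
1 kB = 1,000 bytes
636,482 / 1,000 = 636.48 kB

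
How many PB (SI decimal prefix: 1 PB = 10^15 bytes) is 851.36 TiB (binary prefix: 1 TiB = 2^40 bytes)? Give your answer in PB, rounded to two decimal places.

0.94 PB

851.36 TiB × 1,099,511,627,776 bytes/TiB = 936,080,219,423,375.36 bytes
1 PB = 1,000,000,000,000,000 bytes
936,080,219,423,375.36 / 1,000,000,000,000,000 = 0.94 PB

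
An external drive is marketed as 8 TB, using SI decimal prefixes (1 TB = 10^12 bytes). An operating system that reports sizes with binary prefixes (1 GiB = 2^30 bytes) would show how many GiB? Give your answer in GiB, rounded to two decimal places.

7,450.58 GiB

8 TB = 8 × 10^12 bytes = 8,000,000,000,000 bytes
1 GiB = 2^30 bytes = 1,073,741,824 bytes
8,000,000,000,000 / 1,073,741,824 = 7,450.58 GiB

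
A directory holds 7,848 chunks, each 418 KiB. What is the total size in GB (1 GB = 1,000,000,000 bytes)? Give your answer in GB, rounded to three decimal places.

3.359 GB

Total = 7,848 × 418 KiB = 3,280,464 KiB
= 3,280,464 × 1,024 bytes = 3,359,195,136 bytes
1 GB = 1,000,000,000 bytes
3,359,195,136 / 1,000,000,000 = 3.359 GB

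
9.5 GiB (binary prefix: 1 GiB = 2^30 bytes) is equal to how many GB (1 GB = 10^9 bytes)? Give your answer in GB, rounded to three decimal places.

9.5 GiB × 1,073,741,824 bytes/GiB = 10,200,547,328 bytes
1 GB = 1,000,000,000 bytes
10,200,547,328 / 1,000,000,000 = 10.201 GB

10.201 GB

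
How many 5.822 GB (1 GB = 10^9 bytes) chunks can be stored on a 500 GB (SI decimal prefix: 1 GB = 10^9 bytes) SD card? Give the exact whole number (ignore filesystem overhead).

Capacity: 500 GB = 500,000,000,000 bytes
Per item: 5.822 GB = 5,822,000,000 bytes
⌊500,000,000,000 / 5,822,000,000⌋ = 85

85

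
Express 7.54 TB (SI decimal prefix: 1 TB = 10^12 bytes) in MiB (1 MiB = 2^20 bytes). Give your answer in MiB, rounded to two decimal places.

7,190,704.35 MiB

7.54 TB = 7.54 × 10^12 bytes = 7,540,000,000,000 bytes
1 MiB = 1,048,576 bytes
7,540,000,000,000 / 1,048,576 = 7,190,704.35 MiB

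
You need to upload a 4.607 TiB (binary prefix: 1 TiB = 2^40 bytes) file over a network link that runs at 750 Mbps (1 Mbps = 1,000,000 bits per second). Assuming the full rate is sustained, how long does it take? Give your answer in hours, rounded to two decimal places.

15.01 hours

4.607 TiB = 5,065,450,069,164.032 bytes = 40,523,600,553,312.256 bits
750 Mbps = 750,000,000 bits/s
time = 40,523,600,553,312.256 / 750,000,000 = 54,031.4674 s
54,031.4674 s / 3600 = 15.01 hours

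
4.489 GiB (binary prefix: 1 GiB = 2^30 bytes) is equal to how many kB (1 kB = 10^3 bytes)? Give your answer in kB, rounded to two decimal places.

4.489 GiB = 4.489 × 2^30 bytes = 4,820,027,047.936 bytes
1 kB = 10^3 bytes = 1,000 bytes
4,820,027,047.936 / 1,000 = 4,820,027.05 kB

4,820,027.05 kB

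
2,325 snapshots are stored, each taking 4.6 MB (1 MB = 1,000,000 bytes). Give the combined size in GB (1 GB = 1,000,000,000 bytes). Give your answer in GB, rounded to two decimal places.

Total = 2,325 × 4.6 MB = 10,695 MB
= 10,695 × 1,000,000 bytes = 10,695,000,000 bytes
1 GB = 1,000,000,000 bytes
10,695,000,000 / 1,000,000,000 = 10.70 GB

10.70 GB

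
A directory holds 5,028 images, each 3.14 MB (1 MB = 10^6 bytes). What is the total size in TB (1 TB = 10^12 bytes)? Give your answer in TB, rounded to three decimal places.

0.016 TB

Total = 5,028 × 3.14 MB = 15787.92 MB
= 15787.92 × 1,000,000 bytes = 15,787,920,000 bytes
1 TB = 1,000,000,000,000 bytes
15,787,920,000 / 1,000,000,000,000 = 0.016 TB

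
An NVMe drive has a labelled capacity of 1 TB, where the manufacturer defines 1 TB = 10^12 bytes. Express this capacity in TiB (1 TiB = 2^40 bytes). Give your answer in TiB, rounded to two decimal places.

1 TB = 1 × 10^12 bytes = 1,000,000,000,000 bytes
1 TiB = 1,099,511,627,776 bytes
1,000,000,000,000 / 1,099,511,627,776 = 0.91 TiB

0.91 TiB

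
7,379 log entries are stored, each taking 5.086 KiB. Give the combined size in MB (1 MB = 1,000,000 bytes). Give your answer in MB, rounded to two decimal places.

38.43 MB

Total = 7,379 × 5.086 KiB = 37529.594 KiB
= 37529.594 × 1,024 bytes = 38,430,304.256 bytes
1 MB = 1,000,000 bytes
38,430,304.256 / 1,000,000 = 38.43 MB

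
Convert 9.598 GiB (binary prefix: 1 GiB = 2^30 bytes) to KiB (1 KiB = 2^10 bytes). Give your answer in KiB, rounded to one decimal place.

9.598 GiB × 1,073,741,824 bytes/GiB = 10,305,774,026.752 bytes
1 KiB = 1,024 bytes
10,305,774,026.752 / 1,024 = 10,064,232.4 KiB

10,064,232.4 KiB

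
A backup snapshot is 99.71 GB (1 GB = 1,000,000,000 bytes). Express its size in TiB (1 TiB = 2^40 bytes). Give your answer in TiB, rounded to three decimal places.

0.091 TiB

99.71 GB × 1,000,000,000 bytes/GB = 99,710,000,000 bytes
1 TiB = 2^40 bytes = 1,099,511,627,776 bytes
99,710,000,000 / 1,099,511,627,776 = 0.091 TiB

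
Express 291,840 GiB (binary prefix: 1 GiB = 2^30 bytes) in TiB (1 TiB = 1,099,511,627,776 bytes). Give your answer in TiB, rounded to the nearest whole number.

291,840 GiB = 291,840 × 2^30 bytes = 313,360,813,916,160 bytes
1 TiB = 2^40 bytes = 1,099,511,627,776 bytes
313,360,813,916,160 / 1,099,511,627,776 = 285 TiB

285 TiB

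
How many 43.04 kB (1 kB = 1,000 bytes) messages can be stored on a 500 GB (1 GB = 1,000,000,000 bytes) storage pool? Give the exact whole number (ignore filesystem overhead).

11,617,100

Capacity: 500 GB = 500,000,000,000 bytes
Per item: 43.04 kB = 43,040 bytes
⌊500,000,000,000 / 43,040⌋ = 11,617,100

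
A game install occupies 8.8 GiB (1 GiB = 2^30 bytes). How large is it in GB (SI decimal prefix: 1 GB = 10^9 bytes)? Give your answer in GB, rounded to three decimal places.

9.449 GB

8.8 GiB × 1,073,741,824 bytes/GiB = 9,448,928,051.2 bytes
1 GB = 10^9 bytes = 1,000,000,000 bytes
9,448,928,051.2 / 1,000,000,000 = 9.449 GB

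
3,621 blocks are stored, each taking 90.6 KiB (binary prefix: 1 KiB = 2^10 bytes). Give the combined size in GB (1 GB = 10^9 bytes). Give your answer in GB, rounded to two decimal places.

0.34 GB

Total = 3,621 × 90.6 KiB = 328062.6 KiB
= 328062.6 × 1,024 bytes = 335,936,102.4 bytes
1 GB = 1,000,000,000 bytes
335,936,102.4 / 1,000,000,000 = 0.34 GB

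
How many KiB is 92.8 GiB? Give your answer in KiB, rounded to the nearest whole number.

92.8 GiB × 1,073,741,824 bytes/GiB = 99,643,241,267.2 bytes
1 KiB = 1,024 bytes
99,643,241,267.2 / 1,024 = 97,307,853 KiB

97,307,853 KiB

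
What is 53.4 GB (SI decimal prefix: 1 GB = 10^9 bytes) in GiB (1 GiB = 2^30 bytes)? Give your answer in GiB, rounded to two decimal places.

49.73 GiB

53.4 GB = 53.4 × 10^9 bytes = 53,400,000,000 bytes
1 GiB = 1,073,741,824 bytes
53,400,000,000 / 1,073,741,824 = 49.73 GiB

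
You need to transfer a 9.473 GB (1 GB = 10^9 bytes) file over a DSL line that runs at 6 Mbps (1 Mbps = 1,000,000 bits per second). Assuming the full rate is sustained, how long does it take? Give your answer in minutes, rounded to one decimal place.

9.473 GB = 9,473,000,000 bytes = 75,784,000,000 bits
6 Mbps = 6,000,000 bits/s
time = 75,784,000,000 / 6,000,000 = 12,630.67 s
12,630.67 s / 60 = 210.5 minutes

210.5 minutes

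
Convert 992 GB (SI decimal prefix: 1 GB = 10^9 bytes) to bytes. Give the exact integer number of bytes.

992 × 1,000,000,000 = 992,000,000,000 bytes  (1 GB = 10^9 bytes)

992,000,000,000 bytes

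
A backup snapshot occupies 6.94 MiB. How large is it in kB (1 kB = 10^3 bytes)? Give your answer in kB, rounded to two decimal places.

6.94 MiB = 6.94 × 2^20 bytes = 7,277,117.44 bytes
1 kB = 1,000 bytes
7,277,117.44 / 1,000 = 7,277.12 kB

7,277.12 kB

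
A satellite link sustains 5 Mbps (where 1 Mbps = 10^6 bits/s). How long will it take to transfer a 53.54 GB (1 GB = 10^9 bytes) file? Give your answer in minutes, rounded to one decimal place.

53.54 GB = 53,540,000,000 bytes = 428,320,000,000 bits
5 Mbps = 5,000,000 bits/s
time = 428,320,000,000 / 5,000,000 = 85,664.00 s
85,664.00 s / 60 = 1,427.7 minutes

1,427.7 minutes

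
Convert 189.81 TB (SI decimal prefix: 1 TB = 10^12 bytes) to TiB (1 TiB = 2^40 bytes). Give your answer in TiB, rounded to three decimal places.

189.81 TB = 189.81 × 10^12 bytes = 189,810,000,000,000 bytes
1 TiB = 2^40 bytes = 1,099,511,627,776 bytes
189,810,000,000,000 / 1,099,511,627,776 = 172.631 TiB

172.631 TiB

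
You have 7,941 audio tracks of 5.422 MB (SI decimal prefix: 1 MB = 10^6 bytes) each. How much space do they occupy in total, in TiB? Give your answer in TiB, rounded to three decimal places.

Total = 7,941 × 5.422 MB = 43056.102 MB
= 43056.102 × 1,000,000 bytes = 43,056,102,000 bytes
1 TiB = 1,099,511,627,776 bytes
43,056,102,000 / 1,099,511,627,776 = 0.039 TiB

0.039 TiB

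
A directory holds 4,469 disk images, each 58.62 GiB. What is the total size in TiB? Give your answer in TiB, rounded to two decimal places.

255.83 TiB

Total = 4,469 × 58.62 GiB = 261972.78 GiB
= 261972.78 × 1,073,741,824 bytes = 281,291,130,635,550.72 bytes
1 TiB = 1,099,511,627,776 bytes
281,291,130,635,550.72 / 1,099,511,627,776 = 255.83 TiB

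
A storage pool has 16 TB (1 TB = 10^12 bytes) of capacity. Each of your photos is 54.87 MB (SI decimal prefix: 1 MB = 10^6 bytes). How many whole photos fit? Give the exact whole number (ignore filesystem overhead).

291,598

Capacity: 16 TB = 16,000,000,000,000 bytes
Per item: 54.87 MB = 54,870,000 bytes
⌊16,000,000,000,000 / 54,870,000⌋ = 291,598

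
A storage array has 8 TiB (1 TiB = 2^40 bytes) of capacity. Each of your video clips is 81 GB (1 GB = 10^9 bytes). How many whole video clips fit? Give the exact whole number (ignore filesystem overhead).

108

Capacity: 8 TiB = 8,796,093,022,208 bytes
Per item: 81 GB = 81,000,000,000 bytes
⌊8,796,093,022,208 / 81,000,000,000⌋ = 108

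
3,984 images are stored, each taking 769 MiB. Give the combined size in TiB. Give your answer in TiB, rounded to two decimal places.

2.92 TiB

Total = 3,984 × 769 MiB = 3,063,696 MiB
= 3,063,696 × 1,048,576 bytes = 3,212,518,096,896 bytes
1 TiB = 1,099,511,627,776 bytes
3,212,518,096,896 / 1,099,511,627,776 = 2.92 TiB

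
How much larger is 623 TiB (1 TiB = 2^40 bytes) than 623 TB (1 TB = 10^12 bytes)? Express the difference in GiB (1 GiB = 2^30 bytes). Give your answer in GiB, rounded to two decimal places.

57,738.04 GiB

623 TiB = 623 × 1,099,511,627,776 = 684,995,744,104,448 bytes
623 TB = 623 × 1,000,000,000,000 = 623,000,000,000,000 bytes
difference = 61,995,744,104,448 bytes
61,995,744,104,448 / 1,073,741,824 = 57,738.04 GiB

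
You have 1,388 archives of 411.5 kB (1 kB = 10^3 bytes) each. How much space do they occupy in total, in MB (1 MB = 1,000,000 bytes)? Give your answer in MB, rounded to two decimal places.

Total = 1,388 × 411.5 kB = 571,162 kB
= 571,162 × 1,000 bytes = 571,162,000 bytes
1 MB = 1,000,000 bytes
571,162,000 / 1,000,000 = 571.16 MB

571.16 MB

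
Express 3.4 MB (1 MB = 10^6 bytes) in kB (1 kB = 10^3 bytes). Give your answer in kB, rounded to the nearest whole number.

3,400 kB

3.4 MB × 1,000,000 bytes/MB = 3,400,000 bytes
1 kB = 1,000 bytes
3,400,000 / 1,000 = 3,400 kB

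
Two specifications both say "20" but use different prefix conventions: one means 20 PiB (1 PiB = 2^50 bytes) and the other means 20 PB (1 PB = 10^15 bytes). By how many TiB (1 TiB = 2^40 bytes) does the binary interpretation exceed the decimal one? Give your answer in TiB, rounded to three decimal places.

2,290.106 TiB

20 PiB = 20 × 1,125,899,906,842,624 = 22,517,998,136,852,480 bytes
20 PB = 20 × 1,000,000,000,000,000 = 20,000,000,000,000,000 bytes
difference = 2,517,998,136,852,480 bytes
2,517,998,136,852,480 / 1,099,511,627,776 = 2,290.106 TiB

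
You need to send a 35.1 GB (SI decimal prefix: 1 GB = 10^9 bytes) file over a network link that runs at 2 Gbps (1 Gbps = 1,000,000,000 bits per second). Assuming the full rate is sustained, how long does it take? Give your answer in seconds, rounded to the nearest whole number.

35.1 GB = 35,100,000,000 bytes = 280,800,000,000 bits
2 Gbps = 2,000,000,000 bits/s
time = 280,800,000,000 / 2,000,000,000 = 140 s

140 seconds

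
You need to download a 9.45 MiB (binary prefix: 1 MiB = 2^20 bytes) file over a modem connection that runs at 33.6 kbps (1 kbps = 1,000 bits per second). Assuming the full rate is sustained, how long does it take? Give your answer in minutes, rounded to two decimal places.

39.32 minutes

9.45 MiB = 9,909,043.2 bytes = 79,272,345.6 bits
33.6 kbps = 33,600 bits/s
time = 79,272,345.6 / 33,600 = 2,359.296 s
2,359.296 s / 60 = 39.32 minutes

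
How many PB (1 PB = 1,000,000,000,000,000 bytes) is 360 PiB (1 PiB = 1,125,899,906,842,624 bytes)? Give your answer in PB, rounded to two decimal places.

360 PiB = 360 × 2^50 bytes = 405,323,966,463,344,640 bytes
1 PB = 1,000,000,000,000,000 bytes
405,323,966,463,344,640 / 1,000,000,000,000,000 = 405.32 PB

405.32 PB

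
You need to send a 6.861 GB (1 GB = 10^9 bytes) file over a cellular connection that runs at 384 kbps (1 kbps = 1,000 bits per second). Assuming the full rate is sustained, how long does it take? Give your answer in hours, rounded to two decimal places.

39.70 hours

6.861 GB = 6,861,000,000 bytes = 54,888,000,000 bits
384 kbps = 384,000 bits/s
time = 54,888,000,000 / 384,000 = 142,937.5000 s
142,937.5000 s / 3600 = 39.70 hours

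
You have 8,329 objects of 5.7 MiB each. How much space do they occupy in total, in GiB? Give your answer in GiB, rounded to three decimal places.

46.363 GiB

Total = 8,329 × 5.7 MiB = 47475.3 MiB
= 47475.3 × 1,048,576 bytes = 49,781,460,172.8 bytes
1 GiB = 1,073,741,824 bytes
49,781,460,172.8 / 1,073,741,824 = 46.363 GiB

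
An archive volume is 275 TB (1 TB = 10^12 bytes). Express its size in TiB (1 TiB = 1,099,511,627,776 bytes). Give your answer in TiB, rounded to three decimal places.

275 TB = 275 × 10^12 bytes = 275,000,000,000,000 bytes
1 TiB = 2^40 bytes = 1,099,511,627,776 bytes
275,000,000,000,000 / 1,099,511,627,776 = 250.111 TiB

250.111 TiB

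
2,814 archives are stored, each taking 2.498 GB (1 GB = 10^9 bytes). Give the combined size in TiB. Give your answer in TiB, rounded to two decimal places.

6.39 TiB

Total = 2,814 × 2.498 GB = 7029.372 GB
= 7029.372 × 1,000,000,000 bytes = 7,029,372,000,000 bytes
1 TiB = 1,099,511,627,776 bytes
7,029,372,000,000 / 1,099,511,627,776 = 6.39 TiB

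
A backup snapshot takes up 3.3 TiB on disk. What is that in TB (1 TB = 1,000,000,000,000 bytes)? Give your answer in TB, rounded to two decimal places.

3.3 TiB = 3.3 × 2^40 bytes = 3,628,388,371,660.8 bytes
1 TB = 10^12 bytes = 1,000,000,000,000 bytes
3,628,388,371,660.8 / 1,000,000,000,000 = 3.63 TB

3.63 TB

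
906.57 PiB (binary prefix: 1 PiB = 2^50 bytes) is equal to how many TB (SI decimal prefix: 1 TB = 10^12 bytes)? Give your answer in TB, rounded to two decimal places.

906.57 PiB × 1,125,899,906,842,624 bytes/PiB = 1,020,707,078,546,317,639.68 bytes
1 TB = 1,000,000,000,000 bytes
1,020,707,078,546,317,639.68 / 1,000,000,000,000 = 1,020,707.08 TB

1,020,707.08 TB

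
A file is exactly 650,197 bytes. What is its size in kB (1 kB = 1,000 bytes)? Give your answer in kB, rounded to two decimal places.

650,197 bytes given.
1 kB = 1,000 bytes
650,197 / 1,000 = 650.20 kB

650.20 kB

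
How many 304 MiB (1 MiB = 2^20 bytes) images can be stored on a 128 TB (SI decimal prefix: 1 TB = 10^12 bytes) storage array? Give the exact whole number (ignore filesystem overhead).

Capacity: 128 TB = 128,000,000,000,000 bytes
Per item: 304 MiB = 318,767,104 bytes
⌊128,000,000,000,000 / 318,767,104⌋ = 401,547

401,547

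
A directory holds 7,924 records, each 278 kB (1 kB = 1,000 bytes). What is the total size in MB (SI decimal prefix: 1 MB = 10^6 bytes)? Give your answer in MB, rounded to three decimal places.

Total = 7,924 × 278 kB = 2,202,872 kB
= 2,202,872 × 1,000 bytes = 2,202,872,000 bytes
1 MB = 1,000,000 bytes
2,202,872,000 / 1,000,000 = 2,202.872 MB

2,202.872 MB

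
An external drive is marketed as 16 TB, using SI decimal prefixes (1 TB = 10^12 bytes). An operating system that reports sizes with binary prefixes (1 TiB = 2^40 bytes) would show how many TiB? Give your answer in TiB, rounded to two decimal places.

14.55 TiB

16 TB = 16 × 10^12 bytes = 16,000,000,000,000 bytes
1 TiB = 2^40 bytes = 1,099,511,627,776 bytes
16,000,000,000,000 / 1,099,511,627,776 = 14.55 TiB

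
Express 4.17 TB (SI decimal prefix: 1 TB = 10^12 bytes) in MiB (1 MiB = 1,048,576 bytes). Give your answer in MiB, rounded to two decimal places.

3,976,821.90 MiB

4.17 TB × 1,000,000,000,000 bytes/TB = 4,170,000,000,000 bytes
1 MiB = 2^20 bytes = 1,048,576 bytes
4,170,000,000,000 / 1,048,576 = 3,976,821.90 MiB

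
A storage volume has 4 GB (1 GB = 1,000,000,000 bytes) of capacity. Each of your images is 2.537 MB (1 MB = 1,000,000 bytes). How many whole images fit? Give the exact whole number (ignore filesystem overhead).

Capacity: 4 GB = 4,000,000,000 bytes
Per item: 2.537 MB = 2,537,000 bytes
⌊4,000,000,000 / 2,537,000⌋ = 1,576

1,576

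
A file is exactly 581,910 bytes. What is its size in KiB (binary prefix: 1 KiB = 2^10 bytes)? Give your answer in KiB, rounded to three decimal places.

568.271 KiB

581,910 bytes given.
1 KiB = 1,024 bytes
581,910 / 1,024 = 568.271 KiB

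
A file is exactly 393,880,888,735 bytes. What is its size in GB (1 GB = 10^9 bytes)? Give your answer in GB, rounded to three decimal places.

393.881 GB

393,880,888,735 bytes given.
1 GB = 10^9 bytes = 1,000,000,000 bytes
393,880,888,735 / 1,000,000,000 = 393.881 GB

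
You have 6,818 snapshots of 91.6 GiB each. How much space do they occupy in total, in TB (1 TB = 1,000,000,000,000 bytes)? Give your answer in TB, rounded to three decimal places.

670.583 TB

Total = 6,818 × 91.6 GiB = 624528.8 GiB
= 624528.8 × 1,073,741,824 bytes = 670,582,692,852,531.2 bytes
1 TB = 1,000,000,000,000 bytes
670,582,692,852,531.2 / 1,000,000,000,000 = 670.583 TB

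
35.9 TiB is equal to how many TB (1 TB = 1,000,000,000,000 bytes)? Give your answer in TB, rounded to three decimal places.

35.9 TiB = 35.9 × 2^40 bytes = 39,472,467,437,158.4 bytes
1 TB = 10^12 bytes = 1,000,000,000,000 bytes
39,472,467,437,158.4 / 1,000,000,000,000 = 39.472 TB

39.472 TB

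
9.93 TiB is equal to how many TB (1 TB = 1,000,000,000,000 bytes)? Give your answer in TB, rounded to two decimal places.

10.92 TB

9.93 TiB × 1,099,511,627,776 bytes/TiB = 10,918,150,463,815.68 bytes
1 TB = 1,000,000,000,000 bytes
10,918,150,463,815.68 / 1,000,000,000,000 = 10.92 TB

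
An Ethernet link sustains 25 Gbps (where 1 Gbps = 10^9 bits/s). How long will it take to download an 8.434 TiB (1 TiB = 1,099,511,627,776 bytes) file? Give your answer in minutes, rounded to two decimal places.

49.46 minutes

8.434 TiB = 9,273,281,068,662.784 bytes = 74,186,248,549,302.272 bits
25 Gbps = 25,000,000,000 bits/s
time = 74,186,248,549,302.272 / 25,000,000,000 = 2,967.450 s
2,967.450 s / 60 = 49.46 minutes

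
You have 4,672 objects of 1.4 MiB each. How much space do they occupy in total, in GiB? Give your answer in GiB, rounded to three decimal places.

Total = 4,672 × 1.4 MiB = 6540.8 MiB
= 6540.8 × 1,048,576 bytes = 6,858,525,900.8 bytes
1 GiB = 1,073,741,824 bytes
6,858,525,900.8 / 1,073,741,824 = 6.388 GiB

6.388 GiB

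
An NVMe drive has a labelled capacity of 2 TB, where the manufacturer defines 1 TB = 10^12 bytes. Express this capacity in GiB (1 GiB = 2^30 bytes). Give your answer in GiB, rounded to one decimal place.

1,862.6 GiB

2 TB = 2 × 10^12 bytes = 2,000,000,000,000 bytes
1 GiB = 1,073,741,824 bytes
2,000,000,000,000 / 1,073,741,824 = 1,862.6 GiB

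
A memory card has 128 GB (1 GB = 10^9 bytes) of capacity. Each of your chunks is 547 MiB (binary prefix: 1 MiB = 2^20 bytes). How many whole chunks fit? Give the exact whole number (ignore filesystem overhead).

223

Capacity: 128 GB = 128,000,000,000 bytes
Per item: 547 MiB = 573,571,072 bytes
⌊128,000,000,000 / 573,571,072⌋ = 223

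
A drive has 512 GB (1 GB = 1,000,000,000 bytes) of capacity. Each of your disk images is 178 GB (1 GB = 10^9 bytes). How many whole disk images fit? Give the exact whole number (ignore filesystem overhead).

Capacity: 512 GB = 512,000,000,000 bytes
Per item: 178 GB = 178,000,000,000 bytes
⌊512,000,000,000 / 178,000,000,000⌋ = 2

2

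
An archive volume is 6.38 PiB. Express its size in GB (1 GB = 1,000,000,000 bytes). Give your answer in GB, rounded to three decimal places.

6.38 PiB × 1,125,899,906,842,624 bytes/PiB = 7,183,241,405,655,941.12 bytes
1 GB = 10^9 bytes = 1,000,000,000 bytes
7,183,241,405,655,941.12 / 1,000,000,000 = 7,183,241.406 GB

7,183,241.406 GB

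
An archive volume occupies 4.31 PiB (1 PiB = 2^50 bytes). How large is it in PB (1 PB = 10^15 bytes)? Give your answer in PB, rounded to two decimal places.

4.85 PB

4.31 PiB × 1,125,899,906,842,624 bytes/PiB = 4,852,628,598,491,709.44 bytes
1 PB = 1,000,000,000,000,000 bytes
4,852,628,598,491,709.44 / 1,000,000,000,000,000 = 4.85 PB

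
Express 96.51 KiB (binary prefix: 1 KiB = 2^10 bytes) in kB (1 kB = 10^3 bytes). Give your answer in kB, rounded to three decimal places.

98.826 kB

96.51 KiB × 1,024 bytes/KiB = 98,826.24 bytes
1 kB = 10^3 bytes = 1,000 bytes
98,826.24 / 1,000 = 98.826 kB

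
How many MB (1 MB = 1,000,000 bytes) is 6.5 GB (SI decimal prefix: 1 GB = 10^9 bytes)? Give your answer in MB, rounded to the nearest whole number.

6.5 GB = 6.5 × 10^9 bytes = 6,500,000,000 bytes
1 MB = 10^6 bytes = 1,000,000 bytes
6,500,000,000 / 1,000,000 = 6,500 MB

6,500 MB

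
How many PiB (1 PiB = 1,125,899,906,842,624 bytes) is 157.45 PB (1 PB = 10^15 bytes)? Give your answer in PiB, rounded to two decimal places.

139.84 PiB

157.45 PB × 1,000,000,000,000,000 bytes/PB = 157,450,000,000,000,000 bytes
1 PiB = 1,125,899,906,842,624 bytes
157,450,000,000,000,000 / 1,125,899,906,842,624 = 139.84 PiB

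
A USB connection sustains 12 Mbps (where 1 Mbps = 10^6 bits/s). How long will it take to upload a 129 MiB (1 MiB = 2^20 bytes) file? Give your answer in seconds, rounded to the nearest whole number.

90 seconds

129 MiB = 135,266,304 bytes = 1,082,130,432 bits
12 Mbps = 12,000,000 bits/s
time = 1,082,130,432 / 12,000,000 = 90 s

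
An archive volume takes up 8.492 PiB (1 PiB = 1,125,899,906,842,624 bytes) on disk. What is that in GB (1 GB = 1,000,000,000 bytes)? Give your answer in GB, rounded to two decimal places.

9,561,142.01 GB

8.492 PiB × 1,125,899,906,842,624 bytes/PiB = 9,561,142,008,907,563.008 bytes
1 GB = 10^9 bytes = 1,000,000,000 bytes
9,561,142,008,907,563.008 / 1,000,000,000 = 9,561,142.01 GB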